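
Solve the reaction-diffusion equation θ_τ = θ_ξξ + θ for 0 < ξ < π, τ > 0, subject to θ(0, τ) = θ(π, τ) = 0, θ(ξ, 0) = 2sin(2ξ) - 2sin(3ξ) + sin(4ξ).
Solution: Substitute θ = exp(τ)u, i.e. u = exp(-τ)θ.
By the product rule, θ_τ = exp(τ)(u_τ + u), θ_ξξ = exp(τ)u_ξξ.
Substituting into the PDE and dividing by exp(τ): u_τ + u = u_ξξ + u.
The lower-order terms cancel, leaving the standard heat equation u_τ = u_ξξ.
Initial data for u: u(ξ,0) = θ(ξ,0) = 2sin(2ξ) - 2sin(3ξ) + sin(4ξ). The boundary conditions carry over: u(0,τ) = u(π,τ) = 0.
Solve for u:
  Using separation of variables u = X(ξ)G(τ):
  Eigenfunctions: sin(nξ), n = 1, 2, 3, ...
  General solution: u(ξ, τ) = Σ c_n sin(nξ) exp(-n² τ)
  Matching u(ξ,0) = 2sin(2ξ) - 2sin(3ξ) + sin(4ξ) term by term: c_2=2, c_3=-2, c_4=1.
Hence u(ξ,τ) = 2exp(-4τ)sin(2ξ) - 2exp(-9τ)sin(3ξ) + exp(-16τ)sin(4ξ).
Transform back: θ(ξ,τ) = exp(τ)u(ξ,τ).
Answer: θ(ξ, τ) = 2exp(-3τ)sin(2ξ) - 2exp(-8τ)sin(3ξ) + exp(-15τ)sin(4ξ)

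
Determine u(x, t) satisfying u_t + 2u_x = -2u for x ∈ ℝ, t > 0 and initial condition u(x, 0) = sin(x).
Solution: Substitute u = exp(-2t)w.
Then u_t = exp(-2t)(w_t - 2w), u_x = exp(-2t)w_x; substituting and dividing by exp(-2t), the lower-order terms cancel: w_t + 2w_x = 0 (standard advection equation).
Data for w: w(x,0) = u(x,0) = sin(x).
By characteristics (dx/dt = 2), w(x,t) = f(x - 2t) with f = w(·, 0).
So w(x,t) = -sin(2t - x), and u(x,t) = exp(-2t)w(x,t).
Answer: u(x, t) = -exp(-2t)sin(2t - x)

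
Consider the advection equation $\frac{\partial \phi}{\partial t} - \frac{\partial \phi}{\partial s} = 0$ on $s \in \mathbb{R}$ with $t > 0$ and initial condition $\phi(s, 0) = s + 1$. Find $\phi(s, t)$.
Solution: By method of characteristics (waves move left with speed 1):
Along characteristics $s + t =$ const, $\phi$ is constant, so $\phi(s,t) = f(s + t)$ with $f = \phi( \cdot , 0)$.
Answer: $\phi(s, t) = s + t + 1$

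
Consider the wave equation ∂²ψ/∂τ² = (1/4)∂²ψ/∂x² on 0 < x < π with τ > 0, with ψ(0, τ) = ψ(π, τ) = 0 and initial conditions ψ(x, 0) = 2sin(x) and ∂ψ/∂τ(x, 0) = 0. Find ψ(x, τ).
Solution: Using separation of variables ψ = X(x)T(τ):
Eigenfunctions: sin(nx), n = 1, 2, 3, ...
General solution: ψ(x, τ) = Σ [A_n cos(n τ/2) + B_n sin(n τ/2)] sin(nx)
From ψ(x,0) = 2sin(x): A_1=2. From ψ_τ(x,0) = 0: all B_n = 0.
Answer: ψ(x, τ) = 2sin(x)cos(τ/2)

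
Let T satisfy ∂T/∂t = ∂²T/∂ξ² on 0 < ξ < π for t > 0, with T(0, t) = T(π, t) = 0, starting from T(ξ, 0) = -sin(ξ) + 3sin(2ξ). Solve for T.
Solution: Using separation of variables T = X(ξ)G(t):
Eigenfunctions: sin(nξ), n = 1, 2, 3, ...
General solution: T(ξ, t) = Σ c_n sin(nξ) exp(-n² t)
Matching T(ξ,0) = -sin(ξ) + 3sin(2ξ) term by term: c_1=-1, c_2=3.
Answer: T(ξ, t) = -exp(-t)sin(ξ) + 3exp(-4t)sin(2ξ)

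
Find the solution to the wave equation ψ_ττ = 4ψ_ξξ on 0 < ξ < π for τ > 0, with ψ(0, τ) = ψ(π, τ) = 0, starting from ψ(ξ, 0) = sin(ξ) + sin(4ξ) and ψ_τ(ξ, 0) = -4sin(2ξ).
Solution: Using separation of variables ψ = X(ξ)T(τ):
Eigenfunctions: sin(nξ), n = 1, 2, 3, ...
General solution: ψ(ξ, τ) = Σ [A_n cos(2n τ) + B_n sin(2n τ)] sin(nξ)
From ψ(ξ,0) = sin(ξ) + sin(4ξ): A_1=1, A_4=1. From ψ_τ(ξ,0) = -4sin(2ξ), using ψ_τ(ξ,0) = Σ ω_n B_n sin(nξ) with ω_n = 2n: B_2 = (-4)/4 = -1.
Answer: ψ(ξ, τ) = sin(ξ)cos(2τ) - sin(2ξ)sin(4τ) + sin(4ξ)cos(8τ)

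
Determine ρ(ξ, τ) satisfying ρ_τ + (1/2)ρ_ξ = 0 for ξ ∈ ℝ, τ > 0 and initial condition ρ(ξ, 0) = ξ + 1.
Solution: By characteristics (dξ/dτ = 1/2), ρ(ξ,τ) = f(ξ - (1/2)τ) with f = ρ(·, 0).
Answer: ρ(ξ, τ) = ξ - (1/2)τ + 1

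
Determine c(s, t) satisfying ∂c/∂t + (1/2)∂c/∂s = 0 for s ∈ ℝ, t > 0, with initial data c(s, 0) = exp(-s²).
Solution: By method of characteristics (waves move right with speed 1/2):
Along characteristics s - (1/2)t = const, c is constant, so c(s,t) = f(s - (1/2)t) with f = c(·, 0).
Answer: c(s, t) = exp(-(s - t/2)²)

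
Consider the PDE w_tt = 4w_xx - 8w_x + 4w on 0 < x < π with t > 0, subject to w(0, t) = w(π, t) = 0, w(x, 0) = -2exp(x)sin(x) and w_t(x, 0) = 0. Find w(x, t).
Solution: Substitute w = exp(x)u, i.e. u = exp(-x)w.
By the product rule, w_x = exp(x)(u_x + u), w_xx = exp(x)(u_xx + 2u_x + u), w_tt = exp(x)u_tt.
Substituting into the PDE and dividing by exp(x): u_tt = 4(u_xx + 2u_x + u) - 8(u_x + u) + 4u.
The lower-order terms cancel, leaving the standard wave equation u_tt = 4u_xx.
Initial data for u: u(x,0) = exp(-x)w(x,0) = -2sin(x); u_t(x,0) = exp(-x)w_t(x,0) = 0. The boundary conditions carry over: u(0,t) = u(π,t) = 0.
Solve for u:
  Using separation of variables u = X(x)T(t):
  Eigenfunctions: sin(nx), n = 1, 2, 3, ...
  General solution: u(x, t) = Σ [A_n cos(2n t) + B_n sin(2n t)] sin(nx)
  From u(x,0) = -2sin(x): A_1=-2. From u_t(x,0) = 0: all B_n = 0.
Hence u(x,t) = -2sin(x)cos(2t).
Transform back: w(x,t) = exp(x)u(x,t).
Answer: w(x, t) = -2exp(x)sin(x)cos(2t)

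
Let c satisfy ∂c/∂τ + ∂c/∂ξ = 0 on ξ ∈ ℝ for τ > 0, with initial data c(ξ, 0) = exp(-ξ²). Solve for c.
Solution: By characteristics (dξ/dτ = 1), c(ξ,τ) = f(ξ - τ) with f = c(·, 0).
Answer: c(ξ, τ) = exp(-(ξ - τ)²)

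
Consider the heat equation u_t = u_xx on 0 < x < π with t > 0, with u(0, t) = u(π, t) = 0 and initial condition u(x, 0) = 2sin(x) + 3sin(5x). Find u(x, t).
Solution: Using separation of variables u = X(x)T(t):
Eigenfunctions: sin(nx), n = 1, 2, 3, ...
General solution: u(x, t) = Σ c_n sin(nx) exp(-n² t)
Matching u(x,0) = 2sin(x) + 3sin(5x) term by term: c_1=2, c_5=3.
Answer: u(x, t) = 2exp(-t)sin(x) + 3exp(-25t)sin(5x)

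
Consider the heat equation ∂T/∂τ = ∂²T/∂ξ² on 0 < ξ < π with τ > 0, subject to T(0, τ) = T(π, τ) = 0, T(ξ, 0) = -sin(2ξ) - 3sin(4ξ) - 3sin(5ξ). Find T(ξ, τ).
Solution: Separating variables: T = Σ c_n exp(-n²τ) sin(nξ). From T(ξ,0) = -sin(2ξ) - 3sin(4ξ) - 3sin(5ξ): c_2=-1, c_4=-3, c_5=-3.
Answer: T(ξ, τ) = -exp(-4τ)sin(2ξ) - 3exp(-16τ)sin(4ξ) - 3exp(-25τ)sin(5ξ)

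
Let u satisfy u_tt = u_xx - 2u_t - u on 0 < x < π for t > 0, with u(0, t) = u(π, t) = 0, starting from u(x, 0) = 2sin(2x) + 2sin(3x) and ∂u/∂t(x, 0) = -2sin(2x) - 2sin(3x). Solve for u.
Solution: Substitute u = exp(-t)w, i.e. w = exp(t)u.
By the product rule, u_t = exp(-t)(w_t - w), u_tt = exp(-t)(w_tt - 2w_t + w), u_xx = exp(-t)w_xx.
Substituting into the PDE and dividing by exp(-t): w_tt - 2w_t + w = w_xx - 2(w_t - w) - w.
The lower-order terms cancel, leaving the standard wave equation w_tt = w_xx.
Initial data for w: w(x,0) = u(x,0) = 2sin(2x) + 2sin(3x); w_t(x,0) = u_t(x,0) + u(x,0) = 0. The boundary conditions carry over: w(0,t) = w(π,t) = 0.
Solve for w:
  Using separation of variables w = X(x)T(t):
  Eigenfunctions: sin(nx), n = 1, 2, 3, ...
  General solution: w(x, t) = Σ [A_n cos(n t) + B_n sin(n t)] sin(nx)
  From w(x,0) = 2sin(2x) + 2sin(3x): A_2=2, A_3=2. From w_t(x,0) = 0: all B_n = 0.
Hence w(x,t) = 2sin(2x)cos(2t) + 2sin(3x)cos(3t).
Transform back: u(x,t) = exp(-t)w(x,t).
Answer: u(x, t) = 2exp(-t)sin(2x)cos(2t) + 2exp(-t)sin(3x)cos(3t)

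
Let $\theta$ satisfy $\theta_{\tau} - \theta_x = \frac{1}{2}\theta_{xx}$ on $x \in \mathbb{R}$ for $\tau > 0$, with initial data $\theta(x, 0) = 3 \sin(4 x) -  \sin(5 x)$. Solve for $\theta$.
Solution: Moving frame: $\eta = x + \tau$, $\sigma = \tau$, $\theta = u(\eta,\sigma)$, so $\theta_{\tau} = u_{\sigma} + u_{\eta}$ and $\theta_{xx} = u_{\eta\eta}$.
Hence $\theta_{\tau} - \theta_x = u_{\sigma}$ and the PDE becomes the heat equation $u_{\sigma} = \frac{1}{2}u_{\eta\eta}$ on $\eta \in \mathbb{R}$.
Initial data: $u(\eta,0) = \theta(\eta,0) = 3 \sin(4 \eta) - \sin(5 \eta)$. Each mode $\sin(n\eta)$ decays as $e^{-n^2\sigma/2}$ on $\mathbb{R}$, so $u(\eta,\sigma) = \sum c_n e^{-n^2\sigma/2} \sin(n\eta)$ with $c_4=3, c_5=-1$: $u(\eta,\sigma) = 3 e^{-8 \sigma} \sin(4 \eta) - e^{-25 \sigma/2} \sin(5 \eta)$.
Substituting back: $\theta(x,\tau) = u(x + \tau, \tau)$.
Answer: $\theta(x, \tau) = 3 e^{-8 \tau} \sin(4 \tau + 4 x) -  e^{-25 \tau/2} \sin(5 \tau + 5 x)$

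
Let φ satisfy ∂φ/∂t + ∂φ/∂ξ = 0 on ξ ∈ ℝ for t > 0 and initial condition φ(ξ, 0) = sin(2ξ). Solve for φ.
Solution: By method of characteristics (waves move right with speed 1):
Along characteristics ξ - t = const, φ is constant, so φ(ξ,t) = f(ξ - t) with f = φ(·, 0).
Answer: φ(ξ, t) = -sin(2t - 2ξ)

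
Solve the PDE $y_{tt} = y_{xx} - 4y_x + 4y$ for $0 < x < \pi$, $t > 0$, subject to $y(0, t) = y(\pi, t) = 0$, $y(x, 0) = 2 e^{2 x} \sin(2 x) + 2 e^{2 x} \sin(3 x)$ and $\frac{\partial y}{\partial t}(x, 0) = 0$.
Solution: Substitute $y = e^{2x}u$, i.e. $u = e^{-2x}y$.
By the product rule, $y_x = e^{2x}(u_x + 2u)$, $y_{xx} = e^{2x}(u_{xx} + 4u_x + 4u)$, $y_{tt} = e^{2x}u_{tt}$.
Substituting into the PDE and dividing by $e^{2x}$: $u_{tt} = (u_{xx} + 4u_x + 4u) - 4(u_x + 2u) + 4u$.
The lower-order terms cancel, leaving the standard wave equation $u_{tt} = u_{xx}$.
Initial data for $u$: $u(x,0) = e^{-2x}y(x,0) = 2 \sin(2 x) + 2 \sin(3 x)$; $u_t(x,0) = e^{-2x}y_t(x,0) = 0$. The boundary conditions carry over: $u(0,t) = u(\pi,t) = 0$.
Solve for $u$:
  Using separation of variables $u = X(x)T(t)$:
  Eigenfunctions: $\sin(nx)$, $n = 1, 2, 3, \ldots$
  General solution: $u(x, t) = \sum [A_n \cos(n t) + B_n \sin(n t)] \sin(nx)$
  From $u(x,0) = 2 \sin(2 x) + 2 \sin(3 x)$: $A_2=2, A_3=2$. From $u_t(x,0) = 0$: all $B_n = 0$.
Hence $u(x,t) = 2 \sin(2 x) \cos(2 t) + 2 \sin(3 x) \cos(3 t)$.
Transform back: $y(x,t) = e^{2x}u(x,t)$.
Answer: $y(x, t) = 2 e^{2 x} \sin(2 x) \cos(2 t) + 2 e^{2 x} \sin(3 x) \cos(3 t)$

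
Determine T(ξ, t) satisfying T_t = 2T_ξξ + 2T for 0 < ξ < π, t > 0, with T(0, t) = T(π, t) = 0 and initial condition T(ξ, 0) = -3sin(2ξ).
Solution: Substitute T = exp(2t)u, i.e. u = exp(-2t)T.
By the product rule, T_t = exp(2t)(u_t + 2u), T_ξξ = exp(2t)u_ξξ.
Substituting into the PDE and dividing by exp(2t): u_t + 2u = 2u_ξξ + 2u.
The lower-order terms cancel, leaving the standard heat equation u_t = 2u_ξξ.
Initial data for u: u(ξ,0) = T(ξ,0) = -3sin(2ξ). The boundary conditions carry over: u(0,t) = u(π,t) = 0.
Solve for u:
  Using separation of variables u = X(ξ)G(t):
  Eigenfunctions: sin(nξ), n = 1, 2, 3, ...
  General solution: u(ξ, t) = Σ c_n sin(nξ) exp(-2n² t)
  Matching u(ξ,0) = -3sin(2ξ) term by term: c_2=-3.
Hence u(ξ,t) = -3exp(-8t)sin(2ξ).
Transform back: T(ξ,t) = exp(2t)u(ξ,t).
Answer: T(ξ, t) = -3exp(-6t)sin(2ξ)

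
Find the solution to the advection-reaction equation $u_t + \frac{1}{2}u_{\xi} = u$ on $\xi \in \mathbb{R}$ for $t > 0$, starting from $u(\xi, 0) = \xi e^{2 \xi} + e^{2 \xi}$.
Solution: Substitute $u = e^{2\xi}w$, i.e. $w = e^{-2\xi}u$.
By the product rule, $u_{\xi} = e^{2\xi}(w_{\xi} + 2w)$, $u_t = e^{2\xi}w_t$.
Substituting into the PDE and dividing by $e^{2\xi}$: $w_t + \frac{1}{2}(w_{\xi} + 2w) = w$.
The lower-order terms cancel, leaving the standard advection equation $w_t + \frac{1}{2}w_{\xi} = 0$.
Initial data for $w$: $w(\xi,0) = e^{-2\xi}u(\xi,0) = \xi + 1$.
Solve for $w$:
  By method of characteristics (waves move right with speed 1/2):
  Along characteristics $\xi - \frac{1}{2}t =$ const, $w$ is constant, so $w(\xi,t) = f(\xi - \frac{1}{2}t)$ with $f = w( \cdot , 0)$.
Hence $w(\xi,t) = -\frac{1}{2} t + \xi + 1$.
Transform back: $u(\xi,t) = e^{2\xi}w(\xi,t)$.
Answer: $u(\xi, t) = \xi e^{2 \xi} - \frac{1}{2} t e^{2 \xi} + e^{2 \xi}$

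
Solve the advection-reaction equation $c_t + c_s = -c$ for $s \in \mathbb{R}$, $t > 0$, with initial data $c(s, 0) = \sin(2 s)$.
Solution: Substitute $c = e^{-t}u$.
Then $c_t = e^{-t}(u_t - u)$, $c_s = e^{-t}u_s$; substituting and dividing by $e^{-t}$, the lower-order terms cancel: $u_t + u_s = 0$ (standard advection equation).
Data for $u$: $u(s,0) = c(s,0) = \sin(2 s)$.
By characteristics ($ds/dt = 1$), $u(s,t) = f(s - t)$ with $f = u( \cdot , 0)$.
So $u(s,t) = \sin(2 s - 2 t)$, and $c(s,t) = e^{-t}u(s,t)$.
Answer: $c(s, t) = e^{-t} \sin(2 s - 2 t)$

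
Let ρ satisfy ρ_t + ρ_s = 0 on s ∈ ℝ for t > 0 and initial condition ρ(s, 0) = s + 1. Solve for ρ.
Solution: By method of characteristics (waves move right with speed 1):
Along characteristics s - t = const, ρ is constant, so ρ(s,t) = f(s - t) with f = ρ(·, 0).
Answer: ρ(s, t) = s - t + 1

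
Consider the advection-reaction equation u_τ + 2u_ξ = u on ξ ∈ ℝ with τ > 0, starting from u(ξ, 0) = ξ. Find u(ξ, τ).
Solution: Substitute u = exp(τ)w.
Then u_τ = exp(τ)(w_τ + w), u_ξ = exp(τ)w_ξ; substituting and dividing by exp(τ), the lower-order terms cancel: w_τ + 2w_ξ = 0 (standard advection equation).
Data for w: w(ξ,0) = u(ξ,0) = ξ.
By characteristics (dξ/dτ = 2), w(ξ,τ) = f(ξ - 2τ) with f = w(·, 0).
So w(ξ,τ) = ξ - 2τ, and u(ξ,τ) = exp(τ)w(ξ,τ).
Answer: u(ξ, τ) = ξexp(τ) - 2τexp(τ)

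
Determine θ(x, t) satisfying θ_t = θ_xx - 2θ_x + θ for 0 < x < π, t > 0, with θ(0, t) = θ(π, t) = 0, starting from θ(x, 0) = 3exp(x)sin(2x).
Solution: Substitute θ = exp(x)u, i.e. u = exp(-x)θ.
By the product rule, θ_x = exp(x)(u_x + u), θ_xx = exp(x)(u_xx + 2u_x + u), θ_t = exp(x)u_t.
Substituting into the PDE and dividing by exp(x): u_t = (u_xx + 2u_x + u) - 2(u_x + u) + u.
The lower-order terms cancel, leaving the standard heat equation u_t = u_xx.
Initial data for u: u(x,0) = exp(-x)θ(x,0) = 3sin(2x). The boundary conditions carry over: u(0,t) = u(π,t) = 0.
Solve for u:
  Using separation of variables u = X(x)G(t):
  Eigenfunctions: sin(nx), n = 1, 2, 3, ...
  General solution: u(x, t) = Σ c_n sin(nx) exp(-n² t)
  Matching u(x,0) = 3sin(2x) term by term: c_2=3.
Hence u(x,t) = 3exp(-4t)sin(2x).
Transform back: θ(x,t) = exp(x)u(x,t).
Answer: θ(x, t) = 3exp(-4t)exp(x)sin(2x)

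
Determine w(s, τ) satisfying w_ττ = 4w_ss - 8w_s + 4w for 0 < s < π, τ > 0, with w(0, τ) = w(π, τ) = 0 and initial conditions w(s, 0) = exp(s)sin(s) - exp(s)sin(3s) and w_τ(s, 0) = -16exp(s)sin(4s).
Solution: Substitute w = exp(s)u, i.e. u = exp(-s)w.
By the product rule, w_s = exp(s)(u_s + u), w_ss = exp(s)(u_ss + 2u_s + u), w_ττ = exp(s)u_ττ.
Substituting into the PDE and dividing by exp(s): u_ττ = 4(u_ss + 2u_s + u) - 8(u_s + u) + 4u.
The lower-order terms cancel, leaving the standard wave equation u_ττ = 4u_ss.
Initial data for u: u(s,0) = exp(-s)w(s,0) = sin(s) - sin(3s); u_τ(s,0) = exp(-s)w_τ(s,0) = -16sin(4s). The boundary conditions carry over: u(0,τ) = u(π,τ) = 0.
Solve for u:
  Using separation of variables u = X(s)T(τ):
  Eigenfunctions: sin(ns), n = 1, 2, 3, ...
  General solution: u(s, τ) = Σ [A_n cos(2n τ) + B_n sin(2n τ)] sin(ns)
  From u(s,0) = sin(s) - sin(3s): A_1=1, A_3=-1. From u_τ(s,0) = -16sin(4s), using u_τ(s,0) = Σ ω_n B_n sin(ns) with ω_n = 2n: B_4 = (-16)/8 = -2.
Hence u(s,τ) = sin(s)cos(2τ) - sin(3s)cos(6τ) - 2sin(4s)sin(8τ).
Transform back: w(s,τ) = exp(s)u(s,τ).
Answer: w(s, τ) = exp(s)sin(s)cos(2τ) - exp(s)sin(3s)cos(6τ) - 2exp(s)sin(4s)sin(8τ)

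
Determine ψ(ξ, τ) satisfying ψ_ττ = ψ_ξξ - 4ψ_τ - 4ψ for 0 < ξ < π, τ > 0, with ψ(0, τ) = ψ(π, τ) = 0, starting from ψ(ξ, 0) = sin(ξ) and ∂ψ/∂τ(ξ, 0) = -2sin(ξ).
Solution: Substitute ψ = exp(-2τ)u, i.e. u = exp(2τ)ψ.
By the product rule, ψ_τ = exp(-2τ)(u_τ - 2u), ψ_ττ = exp(-2τ)(u_ττ - 4u_τ + 4u), ψ_ξξ = exp(-2τ)u_ξξ.
Substituting into the PDE and dividing by exp(-2τ): u_ττ - 4u_τ + 4u = u_ξξ - 4(u_τ - 2u) - 4u.
The lower-order terms cancel, leaving the standard wave equation u_ττ = u_ξξ.
Initial data for u: u(ξ,0) = ψ(ξ,0) = sin(ξ); u_τ(ξ,0) = ψ_τ(ξ,0) + 2ψ(ξ,0) = 0. The boundary conditions carry over: u(0,τ) = u(π,τ) = 0.
Solve for u:
  Using separation of variables u = X(ξ)T(τ):
  Eigenfunctions: sin(nξ), n = 1, 2, 3, ...
  General solution: u(ξ, τ) = Σ [A_n cos(n τ) + B_n sin(n τ)] sin(nξ)
  From u(ξ,0) = sin(ξ): A_1=1. From u_τ(ξ,0) = 0: all B_n = 0.
Hence u(ξ,τ) = sin(ξ)cos(τ).
Transform back: ψ(ξ,τ) = exp(-2τ)u(ξ,τ).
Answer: ψ(ξ, τ) = exp(-2τ)sin(ξ)cos(τ)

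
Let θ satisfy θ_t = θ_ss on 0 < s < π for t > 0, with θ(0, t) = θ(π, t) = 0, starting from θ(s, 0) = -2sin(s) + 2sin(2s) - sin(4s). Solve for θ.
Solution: Using separation of variables θ = X(s)G(t):
Eigenfunctions: sin(ns), n = 1, 2, 3, ...
General solution: θ(s, t) = Σ c_n sin(ns) exp(-n² t)
Matching θ(s,0) = -2sin(s) + 2sin(2s) - sin(4s) term by term: c_1=-2, c_2=2, c_4=-1.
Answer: θ(s, t) = -2exp(-t)sin(s) + 2exp(-4t)sin(2s) - exp(-16t)sin(4s)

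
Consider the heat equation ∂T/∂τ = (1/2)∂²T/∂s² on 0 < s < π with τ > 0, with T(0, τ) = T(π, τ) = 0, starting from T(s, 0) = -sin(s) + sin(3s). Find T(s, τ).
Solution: Using separation of variables T = X(s)G(τ):
Eigenfunctions: sin(ns), n = 1, 2, 3, ...
General solution: T(s, τ) = Σ c_n sin(ns) exp(-n² τ/2)
Matching T(s,0) = -sin(s) + sin(3s) term by term: c_1=-1, c_3=1.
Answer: T(s, τ) = -exp(-τ/2)sin(s) + exp(-9τ/2)sin(3s)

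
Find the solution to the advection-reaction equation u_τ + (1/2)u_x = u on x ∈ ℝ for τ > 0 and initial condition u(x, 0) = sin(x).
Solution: Substitute u = exp(τ)w.
Then u_τ = exp(τ)(w_τ + w), u_x = exp(τ)w_x; substituting and dividing by exp(τ), the lower-order terms cancel: w_τ + (1/2)w_x = 0 (standard advection equation).
Data for w: w(x,0) = u(x,0) = sin(x).
By characteristics (dx/dτ = 1/2), w(x,τ) = f(x - (1/2)τ) with f = w(·, 0).
So w(x,τ) = sin(x - τ/2), and u(x,τ) = exp(τ)w(x,τ).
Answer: u(x, τ) = exp(τ)sin(x - τ/2)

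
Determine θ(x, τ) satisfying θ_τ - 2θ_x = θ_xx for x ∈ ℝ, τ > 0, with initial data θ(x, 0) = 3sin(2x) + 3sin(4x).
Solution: Moving frame: η = x + 2τ, σ = τ, θ = u(η,σ), so θ_τ = u_σ + 2u_η and θ_xx = u_ηη.
Hence θ_τ - 2θ_x = u_σ and the PDE becomes the heat equation u_σ = u_ηη on η ∈ ℝ.
Initial data: u(η,0) = θ(η,0) = 3sin(2η) + 3sin(4η). Each mode sin(nη) decays as exp(-n²σ) on ℝ, so u(η,σ) = Σ c_n exp(-n²σ) sin(nη) with c_2=3, c_4=3: u(η,σ) = 3exp(-4σ)sin(2η) + 3exp(-16σ)sin(4η).
Substituting back: θ(x,τ) = u(x + 2τ, τ).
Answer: θ(x, τ) = 3exp(-4τ)sin(2x + 4τ) + 3exp(-16τ)sin(4x + 8τ)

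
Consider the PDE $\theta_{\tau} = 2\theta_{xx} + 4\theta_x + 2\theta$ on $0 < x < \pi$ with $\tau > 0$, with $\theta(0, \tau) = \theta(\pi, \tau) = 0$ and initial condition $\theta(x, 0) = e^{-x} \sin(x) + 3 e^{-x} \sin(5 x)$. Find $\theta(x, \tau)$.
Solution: Substitute $\theta = e^{-x}u$, i.e. $u = e^{x}\theta$.
By the product rule, $\theta_x = e^{-x}(u_x - u)$, $\theta_{xx} = e^{-x}(u_{xx} - 2u_x + u)$, $\theta_{\tau} = e^{-x}u_{\tau}$.
Substituting into the PDE and dividing by $e^{-x}$: $u_{\tau} = 2(u_{xx} - 2u_x + u) + 4(u_x - u) + 2u$.
The lower-order terms cancel, leaving the standard heat equation $u_{\tau} = 2u_{xx}$.
Initial data for $u$: $u(x,0) = e^{x}\theta(x,0) = \sin(x) + 3 \sin(5 x)$. The boundary conditions carry over: $u(0,\tau) = u(\pi,\tau) = 0$.
Solve for $u$:
  Using separation of variables $u = X(x)G(\tau)$:
  Eigenfunctions: $\sin(nx)$, $n = 1, 2, 3, \ldots$
  General solution: $u(x, \tau) = \sum c_n \sin(nx) e^{-2n^2 \tau}$
  Matching $u(x,0) = \sin(x) + 3 \sin(5 x)$ term by term: $c_1=1, c_5=3$.
Hence $u(x,\tau) = e^{-2 \tau} \sin(x) + 3 e^{-50 \tau} \sin(5 x)$.
Transform back: $\theta(x,\tau) = e^{-x}u(x,\tau)$.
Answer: $\theta(x, \tau) = e^{-2 \tau} e^{-x} \sin(x) + 3 e^{-50 \tau} e^{-x} \sin(5 x)$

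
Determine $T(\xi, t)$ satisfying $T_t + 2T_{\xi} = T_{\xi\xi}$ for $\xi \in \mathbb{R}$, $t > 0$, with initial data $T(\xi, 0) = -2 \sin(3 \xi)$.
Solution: Moving frame: $\eta = \xi - 2t$, $\sigma = t$, $T = u(\eta,\sigma)$, so $T_t = u_{\sigma} - 2u_{\eta}$ and $T_{\xi\xi} = u_{\eta\eta}$.
Hence $T_t + 2T_{\xi} = u_{\sigma}$ and the PDE becomes the heat equation $u_{\sigma} = u_{\eta\eta}$ on $\eta \in \mathbb{R}$.
Initial data: $u(\eta,0) = T(\eta,0) = -2 \sin(3 \eta)$. Each mode $\sin(n\eta)$ decays as $e^{-n^2\sigma}$ on $\mathbb{R}$, so $u(\eta,\sigma) = \sum c_n e^{-n^2\sigma} \sin(n\eta)$ with $c_3=-2$: $u(\eta,\sigma) = -2 e^{-9 \sigma} \sin(3 \eta)$.
Substituting back: $T(\xi,t) = u(\xi - 2t, t)$.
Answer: $T(\xi, t) = -2 e^{-9 t} \sin(3 \xi - 6 t)$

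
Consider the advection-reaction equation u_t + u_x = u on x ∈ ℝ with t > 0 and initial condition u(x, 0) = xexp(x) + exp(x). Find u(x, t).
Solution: Substitute u = exp(x)w.
Then u_x = exp(x)(w_x + w), u_t = exp(x)w_t; substituting and dividing by exp(x), the lower-order terms cancel: w_t + w_x = 0 (standard advection equation).
Data for w: w(x,0) = exp(-x)u(x,0) = x + 1.
By characteristics (dx/dt = 1), w(x,t) = f(x - t) with f = w(·, 0).
So w(x,t) = -t + x + 1, and u(x,t) = exp(x)w(x,t).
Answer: u(x, t) = -texp(x) + xexp(x) + exp(x)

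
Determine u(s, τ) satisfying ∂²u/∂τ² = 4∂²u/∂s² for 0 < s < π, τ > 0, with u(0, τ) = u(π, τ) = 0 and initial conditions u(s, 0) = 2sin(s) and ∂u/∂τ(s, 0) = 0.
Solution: Using separation of variables u = X(s)T(τ):
Eigenfunctions: sin(ns), n = 1, 2, 3, ...
General solution: u(s, τ) = Σ [A_n cos(2n τ) + B_n sin(2n τ)] sin(ns)
From u(s,0) = 2sin(s): A_1=2. From u_τ(s,0) = 0: all B_n = 0.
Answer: u(s, τ) = 2sin(s)cos(2τ)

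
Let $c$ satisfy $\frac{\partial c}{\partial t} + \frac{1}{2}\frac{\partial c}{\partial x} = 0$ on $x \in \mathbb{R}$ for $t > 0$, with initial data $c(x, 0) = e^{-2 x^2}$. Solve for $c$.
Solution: By method of characteristics (waves move right with speed 1/2):
Along characteristics $x - \frac{1}{2}t =$ const, $c$ is constant, so $c(x,t) = f(x - \frac{1}{2}t)$ with $f = c( \cdot , 0)$.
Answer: $c(x, t) = e^{-2 (-t/2 + x)^2}$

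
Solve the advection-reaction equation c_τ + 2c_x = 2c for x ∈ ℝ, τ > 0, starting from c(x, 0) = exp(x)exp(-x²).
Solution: Substitute c = exp(x)u, i.e. u = exp(-x)c.
By the product rule, c_x = exp(x)(u_x + u), c_τ = exp(x)u_τ.
Substituting into the PDE and dividing by exp(x): u_τ + 2(u_x + u) = 2u.
The lower-order terms cancel, leaving the standard advection equation u_τ + 2u_x = 0.
Initial data for u: u(x,0) = exp(-x)c(x,0) = exp(-x²).
Solve for u:
  By method of characteristics (waves move right with speed 2):
  Along characteristics x - 2τ = const, u is constant, so u(x,τ) = f(x - 2τ) with f = u(·, 0).
Hence u(x,τ) = exp(-(x - 2τ)²).
Transform back: c(x,τ) = exp(x)u(x,τ).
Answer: c(x, τ) = exp(x)exp(-(x - 2τ)²)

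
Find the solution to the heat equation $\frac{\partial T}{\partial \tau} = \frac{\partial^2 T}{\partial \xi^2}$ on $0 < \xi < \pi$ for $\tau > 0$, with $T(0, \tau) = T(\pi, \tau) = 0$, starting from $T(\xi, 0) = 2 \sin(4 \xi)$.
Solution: Using separation of variables $T = X(\xi)G(\tau)$:
Eigenfunctions: $\sin(n\xi)$, $n = 1, 2, 3, \ldots$
General solution: $T(\xi, \tau) = \sum c_n \sin(n\xi) e^{-n^2 \tau}$
Matching $T(\xi,0) = 2 \sin(4 \xi)$ term by term: $c_4=2$.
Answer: $T(\xi, \tau) = 2 e^{-16 \tau} \sin(4 \xi)$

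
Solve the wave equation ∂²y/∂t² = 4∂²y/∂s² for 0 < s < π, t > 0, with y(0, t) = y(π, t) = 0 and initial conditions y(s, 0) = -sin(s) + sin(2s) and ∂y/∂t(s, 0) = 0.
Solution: Using separation of variables y = X(s)T(t):
Eigenfunctions: sin(ns), n = 1, 2, 3, ...
General solution: y(s, t) = Σ [A_n cos(2n t) + B_n sin(2n t)] sin(ns)
From y(s,0) = -sin(s) + sin(2s): A_1=-1, A_2=1. From y_t(s,0) = 0: all B_n = 0.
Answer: y(s, t) = -sin(s)cos(2t) + sin(2s)cos(4t)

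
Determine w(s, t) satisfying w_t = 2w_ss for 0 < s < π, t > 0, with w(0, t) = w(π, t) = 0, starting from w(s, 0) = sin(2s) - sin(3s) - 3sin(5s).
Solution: Using separation of variables w = X(s)T(t):
Eigenfunctions: sin(ns), n = 1, 2, 3, ...
General solution: w(s, t) = Σ c_n sin(ns) exp(-2n² t)
Matching w(s,0) = sin(2s) - sin(3s) - 3sin(5s) term by term: c_2=1, c_3=-1, c_5=-3.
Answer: w(s, t) = exp(-8t)sin(2s) - exp(-18t)sin(3s) - 3exp(-50t)sin(5s)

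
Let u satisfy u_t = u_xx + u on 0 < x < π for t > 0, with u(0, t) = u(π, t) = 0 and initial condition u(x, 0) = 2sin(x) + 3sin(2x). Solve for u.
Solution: Substitute u = exp(t)w.
Then u_t = exp(t)(w_t + w), u_xx = exp(t)w_xx; substituting and dividing by exp(t), the lower-order terms cancel: w_t = w_xx (standard heat equation).
Data for w: w(x,0) = u(x,0) = 2sin(x) + 3sin(2x). The boundary conditions carry over: w(0,t) = w(π,t) = 0.
Separating variables: w = Σ c_n exp(-n²t) sin(nx). From w(x,0) = 2sin(x) + 3sin(2x): c_1=2, c_2=3.
So w(x,t) = 2exp(-t)sin(x) + 3exp(-4t)sin(2x), and u(x,t) = exp(t)w(x,t).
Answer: u(x, t) = 2sin(x) + 3exp(-3t)sin(2x)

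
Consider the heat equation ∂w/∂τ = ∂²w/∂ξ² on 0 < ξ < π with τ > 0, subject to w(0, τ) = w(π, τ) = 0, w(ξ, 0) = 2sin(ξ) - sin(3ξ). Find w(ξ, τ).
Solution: Using separation of variables w = X(ξ)T(τ):
Eigenfunctions: sin(nξ), n = 1, 2, 3, ...
General solution: w(ξ, τ) = Σ c_n sin(nξ) exp(-n² τ)
Matching w(ξ,0) = 2sin(ξ) - sin(3ξ) term by term: c_1=2, c_3=-1.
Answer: w(ξ, τ) = 2exp(-τ)sin(ξ) - exp(-9τ)sin(3ξ)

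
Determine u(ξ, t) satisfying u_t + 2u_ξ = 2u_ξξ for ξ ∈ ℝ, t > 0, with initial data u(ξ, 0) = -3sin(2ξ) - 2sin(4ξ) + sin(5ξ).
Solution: Moving frame: η = ξ - 2t, σ = t, u = w(η,σ), so u_t = w_σ - 2w_η and u_ξξ = w_ηη.
Hence u_t + 2u_ξ = w_σ and the PDE becomes the heat equation w_σ = 2w_ηη on η ∈ ℝ.
Initial data: w(η,0) = u(η,0) = -3sin(2η) - 2sin(4η) + sin(5η). Each mode sin(nη) decays as exp(-2n²σ) on ℝ, so w(η,σ) = Σ c_n exp(-2n²σ) sin(nη) with c_2=-3, c_4=-2, c_5=1: w(η,σ) = -3exp(-8σ)sin(2η) - 2exp(-32σ)sin(4η) + exp(-50σ)sin(5η).
Substituting back: u(ξ,t) = w(ξ - 2t, t).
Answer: u(ξ, t) = 3exp(-8t)sin(4t - 2ξ) + 2exp(-32t)sin(8t - 4ξ) - exp(-50t)sin(10t - 5ξ)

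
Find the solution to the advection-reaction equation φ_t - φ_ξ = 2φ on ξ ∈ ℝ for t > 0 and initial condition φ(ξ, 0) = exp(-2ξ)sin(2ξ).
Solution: Substitute φ = exp(-2ξ)u, i.e. u = exp(2ξ)φ.
By the product rule, φ_ξ = exp(-2ξ)(u_ξ - 2u), φ_t = exp(-2ξ)u_t.
Substituting into the PDE and dividing by exp(-2ξ): u_t - (u_ξ - 2u) = 2u.
The lower-order terms cancel, leaving the standard advection equation u_t - u_ξ = 0.
Initial data for u: u(ξ,0) = exp(2ξ)φ(ξ,0) = sin(2ξ).
Solve for u:
  By method of characteristics (waves move left with speed 1):
  Along characteristics ξ + t = const, u is constant, so u(ξ,t) = f(ξ + t) with f = u(·, 0).
Hence u(ξ,t) = sin(2t + 2ξ).
Transform back: φ(ξ,t) = exp(-2ξ)u(ξ,t).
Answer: φ(ξ, t) = exp(-2ξ)sin(2t + 2ξ)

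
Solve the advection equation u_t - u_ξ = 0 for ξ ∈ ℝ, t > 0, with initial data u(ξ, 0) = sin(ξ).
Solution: By method of characteristics (waves move left with speed 1):
Along characteristics ξ + t = const, u is constant, so u(ξ,t) = f(ξ + t) with f = u(·, 0).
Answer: u(ξ, t) = sin(t + ξ)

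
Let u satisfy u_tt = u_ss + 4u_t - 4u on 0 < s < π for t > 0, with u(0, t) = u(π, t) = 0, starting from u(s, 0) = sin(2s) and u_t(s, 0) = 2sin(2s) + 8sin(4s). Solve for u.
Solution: Substitute u = exp(2t)w.
Then u_t = exp(2t)(w_t + 2w), u_tt = exp(2t)(w_tt + 4w_t + 4w), u_ss = exp(2t)w_ss; substituting and dividing by exp(2t), the lower-order terms cancel: w_tt = w_ss (standard wave equation).
Data for w: w(s,0) = u(s,0) = sin(2s); w_t(s,0) = u_t(s,0) - 2u(s,0) = 8sin(4s). The boundary conditions carry over: w(0,t) = w(π,t) = 0.
Separating variables: w = Σ [A_n cos(ω_n t) + B_n sin(ω_n t)] sin(ns), ω_n = n. From ICs (B_n = velocity coefficient / ω_n): A_2=1, B_4=2.
So w(s,t) = sin(2s)cos(2t) + 2sin(4s)sin(4t), and u(s,t) = exp(2t)w(s,t).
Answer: u(s, t) = exp(2t)sin(2s)cos(2t) + 2exp(2t)sin(4s)sin(4t)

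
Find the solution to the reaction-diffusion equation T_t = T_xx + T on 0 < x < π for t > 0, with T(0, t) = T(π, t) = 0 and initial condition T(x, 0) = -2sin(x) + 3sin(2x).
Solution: Substitute T = exp(t)u.
Then T_t = exp(t)(u_t + u), T_xx = exp(t)u_xx; substituting and dividing by exp(t), the lower-order terms cancel: u_t = u_xx (standard heat equation).
Data for u: u(x,0) = T(x,0) = -2sin(x) + 3sin(2x). The boundary conditions carry over: u(0,t) = u(π,t) = 0.
Separating variables: u = Σ c_n exp(-n²t) sin(nx). From u(x,0) = -2sin(x) + 3sin(2x): c_1=-2, c_2=3.
So u(x,t) = -2exp(-t)sin(x) + 3exp(-4t)sin(2x), and T(x,t) = exp(t)u(x,t).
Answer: T(x, t) = -2sin(x) + 3exp(-3t)sin(2x)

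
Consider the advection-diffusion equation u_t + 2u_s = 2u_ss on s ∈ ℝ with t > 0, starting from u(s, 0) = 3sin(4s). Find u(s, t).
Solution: Moving frame: η = s - 2t, σ = t, u = w(η,σ), so u_t = w_σ - 2w_η and u_ss = w_ηη.
Hence u_t + 2u_s = w_σ and the PDE becomes the heat equation w_σ = 2w_ηη on η ∈ ℝ.
Initial data: w(η,0) = u(η,0) = 3sin(4η). Each mode sin(nη) decays as exp(-2n²σ) on ℝ, so w(η,σ) = Σ c_n exp(-2n²σ) sin(nη) with c_4=3: w(η,σ) = 3exp(-32σ)sin(4η).
Substituting back: u(s,t) = w(s - 2t, t).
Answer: u(s, t) = 3exp(-32t)sin(4s - 8t)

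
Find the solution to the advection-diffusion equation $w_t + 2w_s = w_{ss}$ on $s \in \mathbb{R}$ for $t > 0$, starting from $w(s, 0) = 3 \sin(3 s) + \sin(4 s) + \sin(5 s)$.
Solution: Moving frame: $\eta = s - 2t$, $\sigma = t$, $w = u(\eta,\sigma)$, so $w_t = u_{\sigma} - 2u_{\eta}$ and $w_{ss} = u_{\eta\eta}$.
Hence $w_t + 2w_s = u_{\sigma}$ and the PDE becomes the heat equation $u_{\sigma} = u_{\eta\eta}$ on $\eta \in \mathbb{R}$.
Initial data: $u(\eta,0) = w(\eta,0) = 3 \sin(3 \eta) + \sin(4 \eta) + \sin(5 \eta)$. Each mode $\sin(n\eta)$ decays as $e^{-n^2\sigma}$ on $\mathbb{R}$, so $u(\eta,\sigma) = \sum c_n e^{-n^2\sigma} \sin(n\eta)$ with $c_3=3, c_4=1, c_5=1$: $u(\eta,\sigma) = 3 e^{-9 \sigma} \sin(3 \eta) + e^{-16 \sigma} \sin(4 \eta) + e^{-25 \sigma} \sin(5 \eta)$.
Substituting back: $w(s,t) = u(s - 2t, t)$.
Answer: $w(s, t) = 3 e^{-9 t} \sin(3 s - 6 t) + e^{-16 t} \sin(4 s - 8 t) + e^{-25 t} \sin(5 s - 10 t)$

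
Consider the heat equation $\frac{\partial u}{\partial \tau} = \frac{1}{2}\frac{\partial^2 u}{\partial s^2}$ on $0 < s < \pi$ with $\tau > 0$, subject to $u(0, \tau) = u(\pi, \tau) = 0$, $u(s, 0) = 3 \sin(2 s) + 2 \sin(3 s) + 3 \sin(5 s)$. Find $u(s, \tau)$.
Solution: Separating variables: $u = \sum c_n e^{-n^2\tau/2} \sin(ns)$. From $u(s,0) = 3 \sin(2 s) + 2 \sin(3 s) + 3 \sin(5 s)$: $c_2=3, c_3=2, c_5=3$.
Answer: $u(s, \tau) = 3 e^{-2 \tau} \sin(2 s) + 2 e^{-9 \tau/2} \sin(3 s) + 3 e^{-25 \tau/2} \sin(5 s)$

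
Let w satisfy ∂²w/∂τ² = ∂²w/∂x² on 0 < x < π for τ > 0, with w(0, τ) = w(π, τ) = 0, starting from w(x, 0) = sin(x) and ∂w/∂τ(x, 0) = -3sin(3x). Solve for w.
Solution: Using separation of variables w = X(x)T(τ):
Eigenfunctions: sin(nx), n = 1, 2, 3, ...
General solution: w(x, τ) = Σ [A_n cos(n τ) + B_n sin(n τ)] sin(nx)
From w(x,0) = sin(x): A_1=1. From w_τ(x,0) = -3sin(3x), using w_τ(x,0) = Σ ω_n B_n sin(nx) with ω_n = n: B_3 = (-3)/3 = -1.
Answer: w(x, τ) = sin(x)cos(τ) - sin(3x)sin(3τ)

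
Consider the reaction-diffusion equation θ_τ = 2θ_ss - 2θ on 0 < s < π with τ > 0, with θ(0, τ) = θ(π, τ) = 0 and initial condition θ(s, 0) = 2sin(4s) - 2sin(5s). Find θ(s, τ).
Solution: Substitute θ = exp(-2τ)u, i.e. u = exp(2τ)θ.
By the product rule, θ_τ = exp(-2τ)(u_τ - 2u), θ_ss = exp(-2τ)u_ss.
Substituting into the PDE and dividing by exp(-2τ): u_τ - 2u = 2u_ss - 2u.
The lower-order terms cancel, leaving the standard heat equation u_τ = 2u_ss.
Initial data for u: u(s,0) = θ(s,0) = 2sin(4s) - 2sin(5s). The boundary conditions carry over: u(0,τ) = u(π,τ) = 0.
Solve for u:
  Using separation of variables u = X(s)G(τ):
  Eigenfunctions: sin(ns), n = 1, 2, 3, ...
  General solution: u(s, τ) = Σ c_n sin(ns) exp(-2n² τ)
  Matching u(s,0) = 2sin(4s) - 2sin(5s) term by term: c_4=2, c_5=-2.
Hence u(s,τ) = 2exp(-32τ)sin(4s) - 2exp(-50τ)sin(5s).
Transform back: θ(s,τ) = exp(-2τ)u(s,τ).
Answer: θ(s, τ) = 2exp(-34τ)sin(4s) - 2exp(-52τ)sin(5s)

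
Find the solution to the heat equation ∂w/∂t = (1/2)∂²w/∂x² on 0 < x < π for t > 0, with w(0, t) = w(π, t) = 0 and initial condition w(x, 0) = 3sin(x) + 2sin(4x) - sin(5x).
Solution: Using separation of variables w = X(x)T(t):
Eigenfunctions: sin(nx), n = 1, 2, 3, ...
General solution: w(x, t) = Σ c_n sin(nx) exp(-n² t/2)
Matching w(x,0) = 3sin(x) + 2sin(4x) - sin(5x) term by term: c_1=3, c_4=2, c_5=-1.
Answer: w(x, t) = 2exp(-8t)sin(4x) + 3exp(-t/2)sin(x) - exp(-25t/2)sin(5x)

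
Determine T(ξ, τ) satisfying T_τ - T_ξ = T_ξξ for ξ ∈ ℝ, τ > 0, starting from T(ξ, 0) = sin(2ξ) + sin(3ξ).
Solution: Moving frame: η = ξ + τ, σ = τ, T = u(η,σ), so T_τ = u_σ + u_η and T_ξξ = u_ηη.
Hence T_τ - T_ξ = u_σ and the PDE becomes the heat equation u_σ = u_ηη on η ∈ ℝ.
Initial data: u(η,0) = T(η,0) = sin(2η) + sin(3η). Each mode sin(nη) decays as exp(-n²σ) on ℝ, so u(η,σ) = Σ c_n exp(-n²σ) sin(nη) with c_2=1, c_3=1: u(η,σ) = exp(-4σ)sin(2η) + exp(-9σ)sin(3η).
Substituting back: T(ξ,τ) = u(ξ + τ, τ).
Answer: T(ξ, τ) = exp(-4τ)sin(2ξ + 2τ) + exp(-9τ)sin(3ξ + 3τ)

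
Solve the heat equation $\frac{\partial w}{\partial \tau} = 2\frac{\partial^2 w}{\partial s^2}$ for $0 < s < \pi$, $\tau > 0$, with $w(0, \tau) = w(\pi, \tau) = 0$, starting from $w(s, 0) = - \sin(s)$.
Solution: Separating variables: $w = \sum c_n e^{-2n^2\tau} \sin(ns)$. From $w(s,0) = - \sin(s)$: $c_1=-1$.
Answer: $w(s, \tau) = - e^{-2 \tau} \sin(s)$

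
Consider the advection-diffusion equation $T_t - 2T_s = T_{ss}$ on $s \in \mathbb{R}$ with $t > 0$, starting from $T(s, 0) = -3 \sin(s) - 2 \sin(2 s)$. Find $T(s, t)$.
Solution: Change to a moving frame: let $\eta = s + 2t$, $\sigma = t$ and write $T(s,t) = u(\eta,\sigma)$.
By the chain rule $T_t = u_{\sigma} + 2u_{\eta}$, $T_s = u_{\eta}$, $T_{ss} = u_{\eta\eta}$.
Then $T_t - 2T_s = u_{\sigma}$: the advection term cancels and the PDE becomes the heat equation $u_{\sigma} = u_{\eta\eta}$ on $\eta \in \mathbb{R}$.
Initial data: $u(\eta,0) = T(\eta,0) = -3 \sin(\eta) - 2 \sin(2 \eta)$.
On $\eta \in \mathbb{R}$ each mode satisfies $(\sin(n\eta))'' = -n^2 \sin(n\eta)$, so $e^{-n^2\sigma} \sin(n\eta)$ solves the heat equation; by superposition $u(\eta,\sigma) = \sum c_n e^{-n^2\sigma} \sin(n\eta)$.
Reading off the coefficients: $c_1=-3, c_2=-2$, so $u(\eta,\sigma) = -3 e^{-\sigma} \sin(\eta) - 2 e^{-4 \sigma} \sin(2 \eta)$.
Substituting back $\eta = s + 2t$, $\sigma = t$: $T(s,t) = u(s + 2t, t)$.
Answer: $T(s, t) = -3 e^{-t} \sin(s + 2 t) - 2 e^{-4 t} \sin(2 s + 4 t)$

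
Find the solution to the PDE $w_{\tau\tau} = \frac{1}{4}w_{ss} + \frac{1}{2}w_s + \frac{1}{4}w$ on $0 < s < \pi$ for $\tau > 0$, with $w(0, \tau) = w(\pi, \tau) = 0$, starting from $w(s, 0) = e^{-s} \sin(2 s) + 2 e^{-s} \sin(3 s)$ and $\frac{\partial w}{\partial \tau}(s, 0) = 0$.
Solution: Substitute $w = e^{-s}u$.
Then $w_s = e^{-s}(u_s - u)$, $w_{ss} = e^{-s}(u_{ss} - 2u_s + u)$, $w_{\tau\tau} = e^{-s}u_{\tau\tau}$; substituting and dividing by $e^{-s}$, the lower-order terms cancel: $u_{\tau\tau} = \frac{1}{4}u_{ss}$ (standard wave equation).
Data for $u$: $u(s,0) = e^{s}w(s,0) = \sin(2 s) + 2 \sin(3 s)$; $u_{\tau}(s,0) = e^{s}w_{\tau}(s,0) = 0$. The boundary conditions carry over: $u(0,\tau) = u(\pi,\tau) = 0$.
Separating variables: $u = \sum [A_n \cos(\omega_n \tau) + B_n \sin(\omega_n \tau)] \sin(ns)$, $\omega_n = n/2$. From ICs: $A_2=1, A_3=2$.
So $u(s,\tau) = \sin(2 s) \cos(\tau) + 2 \sin(3 s) \cos(3 \tau/2)$, and $w(s,\tau) = e^{-s}u(s,\tau)$.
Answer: $w(s, \tau) = e^{-s} \sin(2 s) \cos(\tau) + 2 e^{-s} \sin(3 s) \cos(3 \tau/2)$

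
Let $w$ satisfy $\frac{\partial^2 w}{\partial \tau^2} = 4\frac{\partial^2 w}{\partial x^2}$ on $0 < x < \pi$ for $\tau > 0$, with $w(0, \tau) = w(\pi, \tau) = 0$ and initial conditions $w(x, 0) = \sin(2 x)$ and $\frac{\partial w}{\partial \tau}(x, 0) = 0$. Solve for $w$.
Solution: Using separation of variables $w = X(x)T(\tau)$:
Eigenfunctions: $\sin(nx)$, $n = 1, 2, 3, \ldots$
General solution: $w(x, \tau) = \sum [A_n \cos(2n \tau) + B_n \sin(2n \tau)] \sin(nx)$
From $w(x,0) = \sin(2 x)$: $A_2=1$. From $w_{\tau}(x,0) = 0$: all $B_n = 0$.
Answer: $w(x, \tau) = \sin(2 x) \cos(4 \tau)$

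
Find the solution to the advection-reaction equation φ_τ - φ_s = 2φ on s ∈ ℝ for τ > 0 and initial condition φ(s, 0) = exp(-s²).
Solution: Substitute φ = exp(2τ)u, i.e. u = exp(-2τ)φ.
By the product rule, φ_τ = exp(2τ)(u_τ + 2u), φ_s = exp(2τ)u_s.
Substituting into the PDE and dividing by exp(2τ): u_τ + 2u - u_s = 2u.
The lower-order terms cancel, leaving the standard advection equation u_τ - u_s = 0.
Initial data for u: u(s,0) = φ(s,0) = exp(-s²).
Solve for u:
  By method of characteristics (waves move left with speed 1):
  Along characteristics s + τ = const, u is constant, so u(s,τ) = f(s + τ) with f = u(·, 0).
Hence u(s,τ) = exp(-(s + τ)²).
Transform back: φ(s,τ) = exp(2τ)u(s,τ).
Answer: φ(s, τ) = exp(2τ)exp(-(s + τ)²)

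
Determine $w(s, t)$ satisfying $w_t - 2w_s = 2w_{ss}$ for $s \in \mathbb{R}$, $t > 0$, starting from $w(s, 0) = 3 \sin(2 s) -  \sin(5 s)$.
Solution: Moving frame: $\eta = s + 2t$, $\sigma = t$, $w = u(\eta,\sigma)$, so $w_t = u_{\sigma} + 2u_{\eta}$ and $w_{ss} = u_{\eta\eta}$.
Hence $w_t - 2w_s = u_{\sigma}$ and the PDE becomes the heat equation $u_{\sigma} = 2u_{\eta\eta}$ on $\eta \in \mathbb{R}$.
Initial data: $u(\eta,0) = w(\eta,0) = 3 \sin(2 \eta) - \sin(5 \eta)$. Each mode $\sin(n\eta)$ decays as $e^{-2n^2\sigma}$ on $\mathbb{R}$, so $u(\eta,\sigma) = \sum c_n e^{-2n^2\sigma} \sin(n\eta)$ with $c_2=3, c_5=-1$: $u(\eta,\sigma) = 3 e^{-8 \sigma} \sin(2 \eta) - e^{-50 \sigma} \sin(5 \eta)$.
Substituting back: $w(s,t) = u(s + 2t, t)$.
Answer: $w(s, t) = 3 e^{-8 t} \sin(2 s + 4 t) -  e^{-50 t} \sin(5 s + 10 t)$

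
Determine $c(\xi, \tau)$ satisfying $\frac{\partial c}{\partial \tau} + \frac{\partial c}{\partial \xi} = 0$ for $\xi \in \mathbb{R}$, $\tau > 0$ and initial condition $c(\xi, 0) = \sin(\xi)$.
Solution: By method of characteristics (waves move right with speed 1):
Along characteristics $\xi - \tau =$ const, $c$ is constant, so $c(\xi,\tau) = f(\xi - \tau)$ with $f = c( \cdot , 0)$.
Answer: $c(\xi, \tau) = - \sin(\tau - \xi)$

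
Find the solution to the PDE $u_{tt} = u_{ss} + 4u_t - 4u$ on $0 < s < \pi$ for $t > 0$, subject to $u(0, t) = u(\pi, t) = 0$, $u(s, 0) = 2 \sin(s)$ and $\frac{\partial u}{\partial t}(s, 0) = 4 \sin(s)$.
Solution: Substitute $u = e^{2t}w$, i.e. $w = e^{-2t}u$.
By the product rule, $u_t = e^{2t}(w_t + 2w)$, $u_{tt} = e^{2t}(w_{tt} + 4w_t + 4w)$, $u_{ss} = e^{2t}w_{ss}$.
Substituting into the PDE and dividing by $e^{2t}$: $w_{tt} + 4w_t + 4w = w_{ss} + 4(w_t + 2w) - 4w$.
The lower-order terms cancel, leaving the standard wave equation $w_{tt} = w_{ss}$.
Initial data for $w$: $w(s,0) = u(s,0) = 2 \sin(s)$; $w_t(s,0) = u_t(s,0) - 2u(s,0) = 0$. The boundary conditions carry over: $w(0,t) = w(\pi,t) = 0$.
Solve for $w$:
  Using separation of variables $w = X(s)T(t)$:
  Eigenfunctions: $\sin(ns)$, $n = 1, 2, 3, \ldots$
  General solution: $w(s, t) = \sum [A_n \cos(n t) + B_n \sin(n t)] \sin(ns)$
  From $w(s,0) = 2 \sin(s)$: $A_1=2$. From $w_t(s,0) = 0$: all $B_n = 0$.
Hence $w(s,t) = 2 \sin(s) \cos(t)$.
Transform back: $u(s,t) = e^{2t}w(s,t)$.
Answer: $u(s, t) = 2 e^{2 t} \sin(s) \cos(t)$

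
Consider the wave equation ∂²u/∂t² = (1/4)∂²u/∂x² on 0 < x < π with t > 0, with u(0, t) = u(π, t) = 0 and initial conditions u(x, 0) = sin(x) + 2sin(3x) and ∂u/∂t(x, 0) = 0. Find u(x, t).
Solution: Using separation of variables u = X(x)T(t):
Eigenfunctions: sin(nx), n = 1, 2, 3, ...
General solution: u(x, t) = Σ [A_n cos(n t/2) + B_n sin(n t/2)] sin(nx)
From u(x,0) = sin(x) + 2sin(3x): A_1=1, A_3=2. From u_t(x,0) = 0: all B_n = 0.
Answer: u(x, t) = sin(x)cos(t/2) + 2sin(3x)cos(3t/2)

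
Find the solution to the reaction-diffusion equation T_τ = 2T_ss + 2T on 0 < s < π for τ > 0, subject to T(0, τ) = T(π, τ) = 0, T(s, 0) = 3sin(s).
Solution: Substitute T = exp(2τ)u.
Then T_τ = exp(2τ)(u_τ + 2u), T_ss = exp(2τ)u_ss; substituting and dividing by exp(2τ), the lower-order terms cancel: u_τ = 2u_ss (standard heat equation).
Data for u: u(s,0) = T(s,0) = 3sin(s). The boundary conditions carry over: u(0,τ) = u(π,τ) = 0.
Separating variables: u = Σ c_n exp(-2n²τ) sin(ns). From u(s,0) = 3sin(s): c_1=3.
So u(s,τ) = 3exp(-2τ)sin(s), and T(s,τ) = exp(2τ)u(s,τ).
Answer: T(s, τ) = 3sin(s)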